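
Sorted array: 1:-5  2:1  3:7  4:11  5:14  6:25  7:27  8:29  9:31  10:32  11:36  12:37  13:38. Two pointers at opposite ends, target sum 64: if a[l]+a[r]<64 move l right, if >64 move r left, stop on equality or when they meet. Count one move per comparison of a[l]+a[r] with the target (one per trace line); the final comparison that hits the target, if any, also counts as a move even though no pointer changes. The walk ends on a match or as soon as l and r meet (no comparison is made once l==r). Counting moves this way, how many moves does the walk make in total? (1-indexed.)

l=1 r=13: -5+38=33 <64, l++
l=2 r=13: 1+38=39 <64, l++
l=3 r=13: 7+38=45 <64, l++
l=4 r=13: 11+38=49 <64, l++
l=5 r=13: 14+38=52 <64, l++
l=6 r=13: 25+38=63 <64, l++
l=7 r=13: 27+38=65 >64, r--
l=7 r=12: 27+37=64, found

8 moves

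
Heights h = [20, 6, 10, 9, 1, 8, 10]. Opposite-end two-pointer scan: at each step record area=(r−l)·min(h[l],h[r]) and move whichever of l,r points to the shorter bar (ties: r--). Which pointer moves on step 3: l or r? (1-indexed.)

[1,7] min(20,10)*6=60 best=60 * → r--
[1,6] min(20,8)*5=40 best=60 → r--
[1,5] min(20,1)*4=4 best=60 → r--

r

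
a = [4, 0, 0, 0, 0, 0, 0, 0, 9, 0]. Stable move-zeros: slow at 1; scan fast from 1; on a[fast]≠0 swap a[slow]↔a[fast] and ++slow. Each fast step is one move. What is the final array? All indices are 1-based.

(s=1,f=1) a[fast]=4≠0 swap→a[1]=4 → slow++,fast++
(s=2,f=2) a[fast]=0 → fast++
(s=2,f=3) a[fast]=0 → fast++
(s=2,f=4) a[fast]=0 → fast++
(s=2,f=5) a[fast]=0 → fast++
(s=2,f=6) a[fast]=0 → fast++
(s=2,f=7) a[fast]=0 → fast++
(s=2,f=8) a[fast]=0 → fast++
(s=2,f=9) a[fast]=9≠0 swap→a[2]=9 → slow++,fast++
(s=3,f=10) a[fast]=0 → fast++

[4, 9, 0, 0, 0, 0, 0, 0, 0, 0]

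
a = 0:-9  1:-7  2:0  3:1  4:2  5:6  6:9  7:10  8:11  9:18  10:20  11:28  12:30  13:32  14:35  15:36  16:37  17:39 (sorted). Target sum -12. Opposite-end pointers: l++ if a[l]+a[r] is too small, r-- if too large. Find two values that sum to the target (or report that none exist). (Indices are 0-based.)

l=0 r=17: -9+39=30 >-12, r--
l=0 r=16: -9+37=28 >-12, r--
l=0 r=15: -9+36=27 >-12, r--
l=0 r=14: -9+35=26 >-12, r--
l=0 r=13: -9+32=23 >-12, r--
l=0 r=12: -9+30=21 >-12, r--
l=0 r=11: -9+28=19 >-12, r--
l=0 r=10: -9+20=11 >-12, r--
l=0 r=9: -9+18=9 >-12, r--
l=0 r=8: -9+11=2 >-12, r--
l=0 r=7: -9+10=1 >-12, r--
l=0 r=6: -9+9=0 >-12, r--
l=0 r=5: -9+6=-3 >-12, r--
l=0 r=4: -9+2=-7 >-12, r--
l=0 r=3: -9+1=-8 >-12, r--
l=0 r=2: -9+0=-9 >-12, r--
l=0 r=1: -9+-7=-16 <-12, l++

no pair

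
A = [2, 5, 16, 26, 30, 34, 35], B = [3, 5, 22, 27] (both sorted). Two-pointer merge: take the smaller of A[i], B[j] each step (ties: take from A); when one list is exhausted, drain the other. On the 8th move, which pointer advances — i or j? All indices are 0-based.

[i=0,j=0] A[i]=2<=B[j]=3 take 2 → i++
[i=1,j=0] A[i]=5>B[j]=3 take 3 → j++
[i=1,j=1] A[i]=5<=B[j]=5 take 5 → i++
[i=2,j=1] A[i]=16>B[j]=5 take 5 → j++
[i=2,j=2] A[i]=16<=B[j]=22 take 16 → i++
[i=3,j=2] A[i]=26>B[j]=22 take 22 → j++
[i=3,j=3] A[i]=26<=B[j]=27 take 26 → i++
[i=4,j=3] A[i]=30>B[j]=27 take 27 → j++

j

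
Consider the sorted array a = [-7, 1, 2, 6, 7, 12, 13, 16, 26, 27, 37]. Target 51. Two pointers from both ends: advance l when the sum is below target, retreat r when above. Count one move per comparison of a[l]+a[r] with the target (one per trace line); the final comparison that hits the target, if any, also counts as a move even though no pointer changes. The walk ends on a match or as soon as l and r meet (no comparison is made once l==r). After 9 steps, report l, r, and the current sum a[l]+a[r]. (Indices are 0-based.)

[0,10] -7+37=30 <51 → l++
[1,10] 1+37=38 <51 → l++
[2,10] 2+37=39 <51 → l++
[3,10] 6+37=43 <51 → l++
[4,10] 7+37=44 <51 → l++
[5,10] 12+37=49 <51 → l++
[6,10] 13+37=50 <51 → l++
[7,10] 16+37=53 >51 → r--
[7,9] 16+27=43 <51 → l++

l=8, r=9, sum=53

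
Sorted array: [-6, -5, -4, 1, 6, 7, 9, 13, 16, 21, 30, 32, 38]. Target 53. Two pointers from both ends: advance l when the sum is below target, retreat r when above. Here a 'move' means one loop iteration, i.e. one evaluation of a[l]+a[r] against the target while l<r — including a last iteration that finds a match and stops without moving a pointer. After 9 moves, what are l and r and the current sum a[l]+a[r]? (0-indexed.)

l=8, r=11, sum=48

[0,12] -6+38=32 <53 → l++
[1,12] -5+38=33 <53 → l++
[2,12] -4+38=34 <53 → l++
[3,12] 1+38=39 <53 → l++
[4,12] 6+38=44 <53 → l++
[5,12] 7+38=45 <53 → l++
[6,12] 9+38=47 <53 → l++
[7,12] 13+38=51 <53 → l++
[8,12] 16+38=54 >53 → r--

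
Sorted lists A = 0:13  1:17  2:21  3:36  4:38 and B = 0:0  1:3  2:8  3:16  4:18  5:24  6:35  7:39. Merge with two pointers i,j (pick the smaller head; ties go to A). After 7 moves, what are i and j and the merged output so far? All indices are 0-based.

i=2, j=5, merged so far=[0, 3, 8, 13, 16, 17, 18]

i=0 j=0: A[i]=13>B[j]=0 take 0, j++
i=0 j=1: A[i]=13>B[j]=3 take 3, j++
i=0 j=2: A[i]=13>B[j]=8 take 8, j++
i=0 j=3: A[i]=13<=B[j]=16 take 13, i++
i=1 j=3: A[i]=17>B[j]=16 take 16, j++
i=1 j=4: A[i]=17<=B[j]=18 take 17, i++
i=2 j=4: A[i]=21>B[j]=18 take 18, j++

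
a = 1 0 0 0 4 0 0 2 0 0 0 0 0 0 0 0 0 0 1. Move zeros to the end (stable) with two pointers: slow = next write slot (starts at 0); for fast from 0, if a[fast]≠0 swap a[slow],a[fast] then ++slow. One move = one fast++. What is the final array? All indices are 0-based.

[1, 4, 2, 1, 0, 0, 0, 0, 0, 0, 0, 0, 0, 0, 0, 0, 0, 0, 0]

slow=0 fast=0: a[fast]=1≠0 swap→a[0]=1, slow++,fast++
slow=1 fast=1: a[fast]=0, fast++
slow=1 fast=2: a[fast]=0, fast++
slow=1 fast=3: a[fast]=0, fast++
slow=1 fast=4: a[fast]=4≠0 swap→a[1]=4, slow++,fast++
slow=2 fast=5: a[fast]=0, fast++
slow=2 fast=6: a[fast]=0, fast++
slow=2 fast=7: a[fast]=2≠0 swap→a[2]=2, slow++,fast++
slow=3 fast=8: a[fast]=0, fast++
slow=3 fast=9: a[fast]=0, fast++
slow=3 fast=10: a[fast]=0, fast++
slow=3 fast=11: a[fast]=0, fast++
slow=3 fast=12: a[fast]=0, fast++
slow=3 fast=13: a[fast]=0, fast++
slow=3 fast=14: a[fast]=0, fast++
slow=3 fast=15: a[fast]=0, fast++
slow=3 fast=16: a[fast]=0, fast++
slow=3 fast=17: a[fast]=0, fast++
slow=3 fast=18: a[fast]=1≠0 swap→a[3]=1, slow++,fast++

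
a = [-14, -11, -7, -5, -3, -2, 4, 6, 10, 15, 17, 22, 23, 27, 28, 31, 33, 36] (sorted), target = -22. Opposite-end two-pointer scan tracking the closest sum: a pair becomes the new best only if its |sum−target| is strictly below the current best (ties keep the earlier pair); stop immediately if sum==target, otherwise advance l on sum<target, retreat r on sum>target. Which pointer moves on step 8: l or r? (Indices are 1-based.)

r

l=1 r=18: -14+36=22 d=44 *, r--
l=1 r=17: -14+33=19 d=41 *, r--
l=1 r=16: -14+31=17 d=39 *, r--
l=1 r=15: -14+28=14 d=36 *, r--
l=1 r=14: -14+27=13 d=35 *, r--
l=1 r=13: -14+23=9 d=31 *, r--
l=1 r=12: -14+22=8 d=30 *, r--
l=1 r=11: -14+17=3 d=25 *, r--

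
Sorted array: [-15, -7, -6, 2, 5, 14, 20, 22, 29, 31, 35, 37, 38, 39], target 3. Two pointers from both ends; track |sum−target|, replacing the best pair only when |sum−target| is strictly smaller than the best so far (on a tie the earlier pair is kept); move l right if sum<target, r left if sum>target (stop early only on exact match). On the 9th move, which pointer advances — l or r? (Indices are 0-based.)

l=0 r=13: -15+39=24 d=21 *, r--
l=0 r=12: -15+38=23 d=20 *, r--
l=0 r=11: -15+37=22 d=19 *, r--
l=0 r=10: -15+35=20 d=17 *, r--
l=0 r=9: -15+31=16 d=13 *, r--
l=0 r=8: -15+29=14 d=11 *, r--
l=0 r=7: -15+22=7 d=4 *, r--
l=0 r=6: -15+20=5 d=2 *, r--
l=0 r=5: -15+14=-1 d=4, l++

l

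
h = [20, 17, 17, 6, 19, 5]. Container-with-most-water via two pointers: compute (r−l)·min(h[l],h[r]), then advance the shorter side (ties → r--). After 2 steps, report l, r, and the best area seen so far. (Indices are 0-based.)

[0,5] min(20,5)*5=25 best=25 * → r--
[0,4] min(20,19)*4=76 best=76 * → r--

l=0, r=3, best area=76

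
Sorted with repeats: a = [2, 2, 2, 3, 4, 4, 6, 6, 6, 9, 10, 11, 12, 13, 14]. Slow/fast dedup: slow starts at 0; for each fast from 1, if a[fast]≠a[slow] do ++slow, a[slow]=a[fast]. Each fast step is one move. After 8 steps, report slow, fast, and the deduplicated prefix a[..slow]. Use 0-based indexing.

slow=0 fast=1: a[fast]=2=a[slow] dup, fast++
slow=0 fast=2: a[fast]=2=a[slow] dup, fast++
slow=0 fast=3: a[fast]=3≠a[slow]=2 write a[1]=3, slow++,fast++
slow=1 fast=4: a[fast]=4≠a[slow]=3 write a[2]=4, slow++,fast++
slow=2 fast=5: a[fast]=4=a[slow] dup, fast++
slow=2 fast=6: a[fast]=6≠a[slow]=4 write a[3]=6, slow++,fast++
slow=3 fast=7: a[fast]=6=a[slow] dup, fast++
slow=3 fast=8: a[fast]=6=a[slow] dup, fast++

slow=3, fast=9, prefix=[2, 3, 4, 6]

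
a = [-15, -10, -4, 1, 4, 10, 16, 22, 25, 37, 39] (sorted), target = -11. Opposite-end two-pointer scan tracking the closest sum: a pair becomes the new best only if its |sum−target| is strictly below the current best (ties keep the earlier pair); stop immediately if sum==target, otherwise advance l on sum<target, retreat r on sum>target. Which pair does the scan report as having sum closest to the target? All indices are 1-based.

pair (-15, 4) with sum -11 (|Δ|=0)

[1,11] -15+39=24 d=35 * → r--
[1,10] -15+37=22 d=33 * → r--
[1,9] -15+25=10 d=21 * → r--
[1,8] -15+22=7 d=18 * → r--
[1,7] -15+16=1 d=12 * → r--
[1,6] -15+10=-5 d=6 * → r--
[1,5] -15+4=-11 d=0 * → stop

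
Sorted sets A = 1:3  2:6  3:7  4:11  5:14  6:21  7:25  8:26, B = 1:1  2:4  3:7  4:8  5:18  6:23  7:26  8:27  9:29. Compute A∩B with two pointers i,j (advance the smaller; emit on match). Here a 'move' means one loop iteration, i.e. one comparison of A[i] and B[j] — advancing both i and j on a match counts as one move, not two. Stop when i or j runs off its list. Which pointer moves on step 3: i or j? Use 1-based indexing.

[i=1,j=1] 3>1 → j++
[i=1,j=2] 3<4 → i++
[i=2,j=2] 6>4 → j++

j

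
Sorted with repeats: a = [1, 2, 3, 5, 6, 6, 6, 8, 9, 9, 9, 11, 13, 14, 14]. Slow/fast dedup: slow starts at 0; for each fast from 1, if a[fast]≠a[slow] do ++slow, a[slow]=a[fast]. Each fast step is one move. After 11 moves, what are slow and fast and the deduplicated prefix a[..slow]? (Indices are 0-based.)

slow=7, fast=12, prefix=[1, 2, 3, 5, 6, 8, 9, 11]

(s=0,f=1) a[fast]=2≠a[slow]=1 write a[1]=2 → slow++,fast++
(s=1,f=2) a[fast]=3≠a[slow]=2 write a[2]=3 → slow++,fast++
(s=2,f=3) a[fast]=5≠a[slow]=3 write a[3]=5 → slow++,fast++
(s=3,f=4) a[fast]=6≠a[slow]=5 write a[4]=6 → slow++,fast++
(s=4,f=5) a[fast]=6=a[slow] dup → fast++
(s=4,f=6) a[fast]=6=a[slow] dup → fast++
(s=4,f=7) a[fast]=8≠a[slow]=6 write a[5]=8 → slow++,fast++
(s=5,f=8) a[fast]=9≠a[slow]=8 write a[6]=9 → slow++,fast++
(s=6,f=9) a[fast]=9=a[slow] dup → fast++
(s=6,f=10) a[fast]=9=a[slow] dup → fast++
(s=6,f=11) a[fast]=11≠a[slow]=9 write a[7]=11 → slow++,fast++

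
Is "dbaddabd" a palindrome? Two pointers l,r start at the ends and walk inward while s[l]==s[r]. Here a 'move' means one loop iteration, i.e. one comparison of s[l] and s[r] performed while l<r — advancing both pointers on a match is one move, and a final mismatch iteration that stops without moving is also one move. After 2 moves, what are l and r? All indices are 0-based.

l=2, r=5

[0,7] 'd'=='d' → l++,r--
[1,6] 'b'=='b' → l++,r--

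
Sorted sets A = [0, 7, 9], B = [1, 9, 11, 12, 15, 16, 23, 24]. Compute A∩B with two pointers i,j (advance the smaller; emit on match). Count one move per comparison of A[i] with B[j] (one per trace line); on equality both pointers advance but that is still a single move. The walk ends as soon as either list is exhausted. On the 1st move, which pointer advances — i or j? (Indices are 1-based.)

i

i=1 j=1: 0<1, i++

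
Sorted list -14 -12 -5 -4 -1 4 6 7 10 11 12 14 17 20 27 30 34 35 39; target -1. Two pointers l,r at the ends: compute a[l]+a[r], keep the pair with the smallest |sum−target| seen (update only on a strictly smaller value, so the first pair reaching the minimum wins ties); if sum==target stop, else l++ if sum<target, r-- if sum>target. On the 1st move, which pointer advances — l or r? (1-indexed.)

r

[1,19] -14+39=25 d=26 * → r--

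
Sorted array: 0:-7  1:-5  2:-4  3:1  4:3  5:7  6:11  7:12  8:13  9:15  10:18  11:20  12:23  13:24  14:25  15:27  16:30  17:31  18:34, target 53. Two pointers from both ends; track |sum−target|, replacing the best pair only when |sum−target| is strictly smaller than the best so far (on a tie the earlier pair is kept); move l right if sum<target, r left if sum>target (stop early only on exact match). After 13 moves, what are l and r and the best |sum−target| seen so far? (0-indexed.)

l=12, r=17, best |Δ|=1

[0,18] -7+34=27 d=26 * → l++
[1,18] -5+34=29 d=24 * → l++
[2,18] -4+34=30 d=23 * → l++
[3,18] 1+34=35 d=18 * → l++
[4,18] 3+34=37 d=16 * → l++
[5,18] 7+34=41 d=12 * → l++
[6,18] 11+34=45 d=8 * → l++
[7,18] 12+34=46 d=7 * → l++
[8,18] 13+34=47 d=6 * → l++
[9,18] 15+34=49 d=4 * → l++
[10,18] 18+34=52 d=1 * → l++
[11,18] 20+34=54 d=1 → r--
[11,17] 20+31=51 d=2 → l++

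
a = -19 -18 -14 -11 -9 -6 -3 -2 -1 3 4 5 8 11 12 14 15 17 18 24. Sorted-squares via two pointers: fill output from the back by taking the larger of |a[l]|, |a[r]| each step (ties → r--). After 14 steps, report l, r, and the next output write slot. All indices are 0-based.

l=0 r=19: |-19|<=|24| out[19]=576, r--
l=0 r=18: |-19|>|18| out[18]=361, l++
l=1 r=18: |-18|<=|18| out[17]=324, r--
l=1 r=17: |-18|>|17| out[16]=324, l++
l=2 r=17: |-14|<=|17| out[15]=289, r--
l=2 r=16: |-14|<=|15| out[14]=225, r--
l=2 r=15: |-14|<=|14| out[13]=196, r--
l=2 r=14: |-14|>|12| out[12]=196, l++
l=3 r=14: |-11|<=|12| out[11]=144, r--
l=3 r=13: |-11|<=|11| out[10]=121, r--
l=3 r=12: |-11|>|8| out[9]=121, l++
l=4 r=12: |-9|>|8| out[8]=81, l++
l=5 r=12: |-6|<=|8| out[7]=64, r--
l=5 r=11: |-6|>|5| out[6]=36, l++

l=6, r=11, next write slot=5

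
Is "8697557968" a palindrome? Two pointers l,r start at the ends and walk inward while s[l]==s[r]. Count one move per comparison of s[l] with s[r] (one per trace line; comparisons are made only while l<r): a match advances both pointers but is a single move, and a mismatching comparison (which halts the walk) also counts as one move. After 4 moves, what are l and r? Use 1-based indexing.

[1,10] '8'=='8' → l++,r--
[2,9] '6'=='6' → l++,r--
[3,8] '9'=='9' → l++,r--
[4,7] '7'=='7' → l++,r--

l=5, r=6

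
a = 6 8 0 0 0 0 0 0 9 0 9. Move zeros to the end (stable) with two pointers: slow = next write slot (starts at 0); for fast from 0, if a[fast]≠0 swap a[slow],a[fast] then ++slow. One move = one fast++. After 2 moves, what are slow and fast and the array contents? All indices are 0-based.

slow=0 fast=0: a[fast]=6≠0 swap→a[0]=6, slow++,fast++
slow=1 fast=1: a[fast]=8≠0 swap→a[1]=8, slow++,fast++

slow=2, fast=2, a=[6, 8, 0, 0, 0, 0, 0, 0, 9, 0, 9]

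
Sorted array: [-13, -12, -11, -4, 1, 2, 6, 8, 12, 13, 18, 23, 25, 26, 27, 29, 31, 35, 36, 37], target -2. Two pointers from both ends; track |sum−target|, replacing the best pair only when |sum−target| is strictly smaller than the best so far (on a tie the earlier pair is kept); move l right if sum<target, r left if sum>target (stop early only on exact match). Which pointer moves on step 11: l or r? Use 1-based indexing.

[1,20] -13+37=24 d=26 * → r--
[1,19] -13+36=23 d=25 * → r--
[1,18] -13+35=22 d=24 * → r--
[1,17] -13+31=18 d=20 * → r--
[1,16] -13+29=16 d=18 * → r--
[1,15] -13+27=14 d=16 * → r--
[1,14] -13+26=13 d=15 * → r--
[1,13] -13+25=12 d=14 * → r--
[1,12] -13+23=10 d=12 * → r--
[1,11] -13+18=5 d=7 * → r--
[1,10] -13+13=0 d=2 * → r--

r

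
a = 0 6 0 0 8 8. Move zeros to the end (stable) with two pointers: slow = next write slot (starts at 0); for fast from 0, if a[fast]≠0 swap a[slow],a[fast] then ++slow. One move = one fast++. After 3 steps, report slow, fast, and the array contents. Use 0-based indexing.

slow=0 fast=0: a[fast]=0, fast++
slow=0 fast=1: a[fast]=6≠0 swap→a[0]=6, slow++,fast++
slow=1 fast=2: a[fast]=0, fast++

slow=1, fast=3, a=[6, 0, 0, 0, 8, 8]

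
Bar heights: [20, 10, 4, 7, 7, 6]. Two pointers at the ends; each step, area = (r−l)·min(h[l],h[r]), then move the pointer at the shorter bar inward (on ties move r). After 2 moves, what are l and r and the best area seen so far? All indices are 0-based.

[0,5] min(20,6)*5=30 best=30 * → r--
[0,4] min(20,7)*4=28 best=30 → r--

l=0, r=3, best area=30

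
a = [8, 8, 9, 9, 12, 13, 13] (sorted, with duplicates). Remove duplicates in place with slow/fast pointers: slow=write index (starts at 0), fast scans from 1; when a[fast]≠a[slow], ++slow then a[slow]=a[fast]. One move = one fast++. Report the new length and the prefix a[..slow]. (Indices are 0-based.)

length 4; prefix = [8, 9, 12, 13]

slow=0 fast=1: a[fast]=8=a[slow] dup, fast++
slow=0 fast=2: a[fast]=9≠a[slow]=8 write a[1]=9, slow++,fast++
slow=1 fast=3: a[fast]=9=a[slow] dup, fast++
slow=1 fast=4: a[fast]=12≠a[slow]=9 write a[2]=12, slow++,fast++
slow=2 fast=5: a[fast]=13≠a[slow]=12 write a[3]=13, slow++,fast++
slow=3 fast=6: a[fast]=13=a[slow] dup, fast++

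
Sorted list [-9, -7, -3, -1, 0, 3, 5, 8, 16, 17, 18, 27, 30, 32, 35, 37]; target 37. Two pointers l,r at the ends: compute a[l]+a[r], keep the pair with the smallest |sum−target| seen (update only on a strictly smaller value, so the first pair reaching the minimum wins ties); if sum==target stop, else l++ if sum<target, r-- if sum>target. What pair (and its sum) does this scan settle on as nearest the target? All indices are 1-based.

l=1 r=16: -9+37=28 d=9 *, l++
l=2 r=16: -7+37=30 d=7 *, l++
l=3 r=16: -3+37=34 d=3 *, l++
l=4 r=16: -1+37=36 d=1 *, l++
l=5 r=16: 0+37=37 d=0 *, stop

pair (0, 37) with sum 37 (|Δ|=0)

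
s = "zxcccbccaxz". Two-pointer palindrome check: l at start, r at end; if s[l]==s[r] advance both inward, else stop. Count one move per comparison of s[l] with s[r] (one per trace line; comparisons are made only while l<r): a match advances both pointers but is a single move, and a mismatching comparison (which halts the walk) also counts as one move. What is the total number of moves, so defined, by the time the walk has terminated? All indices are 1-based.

[1,11] 'z'=='z' → l++,r--
[2,10] 'x'=='x' → l++,r--
[3,9] 'c'!='a' → stop

3 moves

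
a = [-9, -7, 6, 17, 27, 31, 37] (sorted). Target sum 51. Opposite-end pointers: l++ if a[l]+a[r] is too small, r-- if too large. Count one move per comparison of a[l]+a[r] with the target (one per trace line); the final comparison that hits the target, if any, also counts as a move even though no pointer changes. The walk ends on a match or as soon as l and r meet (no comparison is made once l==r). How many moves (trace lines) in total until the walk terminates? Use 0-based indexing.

[0,6] -9+37=28 <51 → l++
[1,6] -7+37=30 <51 → l++
[2,6] 6+37=43 <51 → l++
[3,6] 17+37=54 >51 → r--
[3,5] 17+31=48 <51 → l++
[4,5] 27+31=58 >51 → r--

6 moves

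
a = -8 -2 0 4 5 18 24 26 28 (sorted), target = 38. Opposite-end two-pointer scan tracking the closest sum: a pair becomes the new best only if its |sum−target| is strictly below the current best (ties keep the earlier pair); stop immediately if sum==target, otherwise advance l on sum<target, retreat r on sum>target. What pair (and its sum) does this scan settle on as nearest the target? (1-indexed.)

[1,9] -8+28=20 d=18 * → l++
[2,9] -2+28=26 d=12 * → l++
[3,9] 0+28=28 d=10 * → l++
[4,9] 4+28=32 d=6 * → l++
[5,9] 5+28=33 d=5 * → l++
[6,9] 18+28=46 d=8 → r--
[6,8] 18+26=44 d=6 → r--
[6,7] 18+24=42 d=4 * → r--

pair (18, 24) with sum 42 (|Δ|=4)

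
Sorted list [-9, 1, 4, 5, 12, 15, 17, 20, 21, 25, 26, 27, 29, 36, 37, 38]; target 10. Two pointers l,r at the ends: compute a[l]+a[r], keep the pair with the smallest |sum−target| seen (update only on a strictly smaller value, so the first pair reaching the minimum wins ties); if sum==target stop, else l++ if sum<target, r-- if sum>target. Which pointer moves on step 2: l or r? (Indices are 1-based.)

[1,16] -9+38=29 d=19 * → r--
[1,15] -9+37=28 d=18 * → r--

r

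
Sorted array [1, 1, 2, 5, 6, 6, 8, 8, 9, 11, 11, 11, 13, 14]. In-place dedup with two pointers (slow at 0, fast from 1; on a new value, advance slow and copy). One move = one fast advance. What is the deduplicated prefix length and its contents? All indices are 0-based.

slow=0 fast=1: a[fast]=1=a[slow] dup, fast++
slow=0 fast=2: a[fast]=2≠a[slow]=1 write a[1]=2, slow++,fast++
slow=1 fast=3: a[fast]=5≠a[slow]=2 write a[2]=5, slow++,fast++
slow=2 fast=4: a[fast]=6≠a[slow]=5 write a[3]=6, slow++,fast++
slow=3 fast=5: a[fast]=6=a[slow] dup, fast++
slow=3 fast=6: a[fast]=8≠a[slow]=6 write a[4]=8, slow++,fast++
slow=4 fast=7: a[fast]=8=a[slow] dup, fast++
slow=4 fast=8: a[fast]=9≠a[slow]=8 write a[5]=9, slow++,fast++
slow=5 fast=9: a[fast]=11≠a[slow]=9 write a[6]=11, slow++,fast++
slow=6 fast=10: a[fast]=11=a[slow] dup, fast++
slow=6 fast=11: a[fast]=11=a[slow] dup, fast++
slow=6 fast=12: a[fast]=13≠a[slow]=11 write a[7]=13, slow++,fast++
slow=7 fast=13: a[fast]=14≠a[slow]=13 write a[8]=14, slow++,fast++

length 9; prefix = [1, 2, 5, 6, 8, 9, 11, 13, 14]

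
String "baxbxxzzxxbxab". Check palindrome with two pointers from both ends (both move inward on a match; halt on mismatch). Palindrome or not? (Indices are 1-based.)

palindrome

l=1 r=14: 'b'=='b', l++,r--
l=2 r=13: 'a'=='a', l++,r--
l=3 r=12: 'x'=='x', l++,r--
l=4 r=11: 'b'=='b', l++,r--
l=5 r=10: 'x'=='x', l++,r--
l=6 r=9: 'x'=='x', l++,r--
l=7 r=8: 'z'=='z', l++,r--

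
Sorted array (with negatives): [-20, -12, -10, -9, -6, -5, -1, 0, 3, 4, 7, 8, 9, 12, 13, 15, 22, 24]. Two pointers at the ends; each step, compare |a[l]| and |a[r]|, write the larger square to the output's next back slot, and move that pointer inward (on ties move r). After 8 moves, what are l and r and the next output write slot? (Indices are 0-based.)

l=0 r=17: |-20|<=|24| out[17]=576, r--
l=0 r=16: |-20|<=|22| out[16]=484, r--
l=0 r=15: |-20|>|15| out[15]=400, l++
l=1 r=15: |-12|<=|15| out[14]=225, r--
l=1 r=14: |-12|<=|13| out[13]=169, r--
l=1 r=13: |-12|<=|12| out[12]=144, r--
l=1 r=12: |-12|>|9| out[11]=144, l++
l=2 r=12: |-10|>|9| out[10]=100, l++

l=3, r=12, next write slot=9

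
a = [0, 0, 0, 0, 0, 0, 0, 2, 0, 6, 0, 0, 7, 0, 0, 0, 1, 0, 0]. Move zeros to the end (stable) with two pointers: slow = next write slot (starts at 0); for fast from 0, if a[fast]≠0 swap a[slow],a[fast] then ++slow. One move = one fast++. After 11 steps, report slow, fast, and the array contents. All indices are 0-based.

(s=0,f=0) a[fast]=0 → fast++
(s=0,f=1) a[fast]=0 → fast++
(s=0,f=2) a[fast]=0 → fast++
(s=0,f=3) a[fast]=0 → fast++
(s=0,f=4) a[fast]=0 → fast++
(s=0,f=5) a[fast]=0 → fast++
(s=0,f=6) a[fast]=0 → fast++
(s=0,f=7) a[fast]=2≠0 swap→a[0]=2 → slow++,fast++
(s=1,f=8) a[fast]=0 → fast++
(s=1,f=9) a[fast]=6≠0 swap→a[1]=6 → slow++,fast++
(s=2,f=10) a[fast]=0 → fast++

slow=2, fast=11, a=[2, 6, 0, 0, 0, 0, 0, 0, 0, 0, 0, 0, 7, 0, 0, 0, 1, 0, 0]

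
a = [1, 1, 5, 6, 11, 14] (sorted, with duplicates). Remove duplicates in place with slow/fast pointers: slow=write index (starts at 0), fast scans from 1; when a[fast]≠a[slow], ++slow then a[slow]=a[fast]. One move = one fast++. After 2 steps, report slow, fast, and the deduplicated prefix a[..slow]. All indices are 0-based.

slow=1, fast=3, prefix=[1, 5]

slow=0 fast=1: a[fast]=1=a[slow] dup, fast++
slow=0 fast=2: a[fast]=5≠a[slow]=1 write a[1]=5, slow++,fast++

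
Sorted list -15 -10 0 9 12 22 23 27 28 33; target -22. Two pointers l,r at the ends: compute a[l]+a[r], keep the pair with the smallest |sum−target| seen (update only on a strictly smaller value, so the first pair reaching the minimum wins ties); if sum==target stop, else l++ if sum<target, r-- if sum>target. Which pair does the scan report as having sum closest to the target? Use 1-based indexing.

l=1 r=10: -15+33=18 d=40 *, r--
l=1 r=9: -15+28=13 d=35 *, r--
l=1 r=8: -15+27=12 d=34 *, r--
l=1 r=7: -15+23=8 d=30 *, r--
l=1 r=6: -15+22=7 d=29 *, r--
l=1 r=5: -15+12=-3 d=19 *, r--
l=1 r=4: -15+9=-6 d=16 *, r--
l=1 r=3: -15+0=-15 d=7 *, r--
l=1 r=2: -15+-10=-25 d=3 *, l++

pair (-15, -10) with sum -25 (|Δ|=3)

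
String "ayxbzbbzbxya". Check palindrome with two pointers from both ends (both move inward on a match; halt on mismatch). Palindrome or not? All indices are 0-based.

palindrome

[0,11] 'a'=='a' → l++,r--
[1,10] 'y'=='y' → l++,r--
[2,9] 'x'=='x' → l++,r--
[3,8] 'b'=='b' → l++,r--
[4,7] 'z'=='z' → l++,r--
[5,6] 'b'=='b' → l++,r--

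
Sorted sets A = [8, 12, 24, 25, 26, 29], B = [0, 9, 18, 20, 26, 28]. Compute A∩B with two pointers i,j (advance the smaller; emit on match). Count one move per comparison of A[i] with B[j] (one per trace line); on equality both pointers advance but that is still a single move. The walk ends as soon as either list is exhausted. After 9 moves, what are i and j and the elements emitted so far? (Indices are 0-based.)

i=0 j=0: 8>0, j++
i=0 j=1: 8<9, i++
i=1 j=1: 12>9, j++
i=1 j=2: 12<18, i++
i=2 j=2: 24>18, j++
i=2 j=3: 24>20, j++
i=2 j=4: 24<26, i++
i=3 j=4: 25<26, i++
i=4 j=4: 26==26 emit, i++,j++

i=5, j=5, emitted=[26]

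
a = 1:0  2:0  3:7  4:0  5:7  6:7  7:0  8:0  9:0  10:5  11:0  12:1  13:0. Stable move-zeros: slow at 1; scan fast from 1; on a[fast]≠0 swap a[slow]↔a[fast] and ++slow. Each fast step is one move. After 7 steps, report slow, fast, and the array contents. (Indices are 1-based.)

(s=1,f=1) a[fast]=0 → fast++
(s=1,f=2) a[fast]=0 → fast++
(s=1,f=3) a[fast]=7≠0 swap→a[1]=7 → slow++,fast++
(s=2,f=4) a[fast]=0 → fast++
(s=2,f=5) a[fast]=7≠0 swap→a[2]=7 → slow++,fast++
(s=3,f=6) a[fast]=7≠0 swap→a[3]=7 → slow++,fast++
(s=4,f=7) a[fast]=0 → fast++

slow=4, fast=8, a=[7, 7, 7, 0, 0, 0, 0, 0, 0, 5, 0, 1, 0]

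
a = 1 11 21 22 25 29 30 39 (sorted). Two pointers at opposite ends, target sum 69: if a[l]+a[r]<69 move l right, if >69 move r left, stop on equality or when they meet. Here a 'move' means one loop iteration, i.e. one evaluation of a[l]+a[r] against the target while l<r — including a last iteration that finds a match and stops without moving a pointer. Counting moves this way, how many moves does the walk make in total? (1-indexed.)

l=1 r=8: 1+39=40 <69, l++
l=2 r=8: 11+39=50 <69, l++
l=3 r=8: 21+39=60 <69, l++
l=4 r=8: 22+39=61 <69, l++
l=5 r=8: 25+39=64 <69, l++
l=6 r=8: 29+39=68 <69, l++
l=7 r=8: 30+39=69, found

7 moves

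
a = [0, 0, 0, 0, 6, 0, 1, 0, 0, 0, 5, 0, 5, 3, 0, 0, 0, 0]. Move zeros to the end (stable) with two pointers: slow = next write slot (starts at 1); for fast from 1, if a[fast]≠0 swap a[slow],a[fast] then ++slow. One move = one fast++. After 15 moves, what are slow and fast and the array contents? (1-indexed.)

slow=1 fast=1: a[fast]=0, fast++
slow=1 fast=2: a[fast]=0, fast++
slow=1 fast=3: a[fast]=0, fast++
slow=1 fast=4: a[fast]=0, fast++
slow=1 fast=5: a[fast]=6≠0 swap→a[1]=6, slow++,fast++
slow=2 fast=6: a[fast]=0, fast++
slow=2 fast=7: a[fast]=1≠0 swap→a[2]=1, slow++,fast++
slow=3 fast=8: a[fast]=0, fast++
slow=3 fast=9: a[fast]=0, fast++
slow=3 fast=10: a[fast]=0, fast++
slow=3 fast=11: a[fast]=5≠0 swap→a[3]=5, slow++,fast++
slow=4 fast=12: a[fast]=0, fast++
slow=4 fast=13: a[fast]=5≠0 swap→a[4]=5, slow++,fast++
slow=5 fast=14: a[fast]=3≠0 swap→a[5]=3, slow++,fast++
slow=6 fast=15: a[fast]=0, fast++

slow=6, fast=16, a=[6, 1, 5, 5, 3, 0, 0, 0, 0, 0, 0, 0, 0, 0, 0, 0, 0, 0]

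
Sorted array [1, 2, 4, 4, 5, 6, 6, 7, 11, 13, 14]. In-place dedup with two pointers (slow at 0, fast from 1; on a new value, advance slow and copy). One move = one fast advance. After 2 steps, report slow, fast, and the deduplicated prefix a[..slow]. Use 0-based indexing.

slow=2, fast=3, prefix=[1, 2, 4]

slow=0 fast=1: a[fast]=2≠a[slow]=1 write a[1]=2, slow++,fast++
slow=1 fast=2: a[fast]=4≠a[slow]=2 write a[2]=4, slow++,fast++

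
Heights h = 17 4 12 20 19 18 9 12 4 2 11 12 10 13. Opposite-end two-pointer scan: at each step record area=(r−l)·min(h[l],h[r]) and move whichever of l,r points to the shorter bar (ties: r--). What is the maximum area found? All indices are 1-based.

max area = 169

l=1 r=14: min(17,13)*13=169 best=169 *, r--
l=1 r=13: min(17,10)*12=120 best=169, r--
l=1 r=12: min(17,12)*11=132 best=169, r--
l=1 r=11: min(17,11)*10=110 best=169, r--
l=1 r=10: min(17,2)*9=18 best=169, r--
l=1 r=9: min(17,4)*8=32 best=169, r--
l=1 r=8: min(17,12)*7=84 best=169, r--
l=1 r=7: min(17,9)*6=54 best=169, r--
l=1 r=6: min(17,18)*5=85 best=169, l++
l=2 r=6: min(4,18)*4=16 best=169, l++
l=3 r=6: min(12,18)*3=36 best=169, l++
l=4 r=6: min(20,18)*2=36 best=169, r--
l=4 r=5: min(20,19)*1=19 best=169, r--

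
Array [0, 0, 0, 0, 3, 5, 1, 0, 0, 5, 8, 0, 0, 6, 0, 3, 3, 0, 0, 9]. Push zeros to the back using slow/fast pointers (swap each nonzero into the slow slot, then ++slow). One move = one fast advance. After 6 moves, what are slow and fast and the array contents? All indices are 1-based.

slow=3, fast=7, a=[3, 5, 0, 0, 0, 0, 1, 0, 0, 5, 8, 0, 0, 6, 0, 3, 3, 0, 0, 9]

(s=1,f=1) a[fast]=0 → fast++
(s=1,f=2) a[fast]=0 → fast++
(s=1,f=3) a[fast]=0 → fast++
(s=1,f=4) a[fast]=0 → fast++
(s=1,f=5) a[fast]=3≠0 swap→a[1]=3 → slow++,fast++
(s=2,f=6) a[fast]=5≠0 swap→a[2]=5 → slow++,fast++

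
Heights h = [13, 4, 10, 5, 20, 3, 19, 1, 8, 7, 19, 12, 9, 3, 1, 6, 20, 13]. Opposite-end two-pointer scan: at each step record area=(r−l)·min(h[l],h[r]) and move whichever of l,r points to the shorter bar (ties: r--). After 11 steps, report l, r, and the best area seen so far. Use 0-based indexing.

l=4, r=10, best area=240

[0,17] min(13,13)*17=221 best=221 * → r--
[0,16] min(13,20)*16=208 best=221 → l++
[1,16] min(4,20)*15=60 best=221 → l++
[2,16] min(10,20)*14=140 best=221 → l++
[3,16] min(5,20)*13=65 best=221 → l++
[4,16] min(20,20)*12=240 best=240 * → r--
[4,15] min(20,6)*11=66 best=240 → r--
[4,14] min(20,1)*10=10 best=240 → r--
[4,13] min(20,3)*9=27 best=240 → r--
[4,12] min(20,9)*8=72 best=240 → r--
[4,11] min(20,12)*7=84 best=240 → r--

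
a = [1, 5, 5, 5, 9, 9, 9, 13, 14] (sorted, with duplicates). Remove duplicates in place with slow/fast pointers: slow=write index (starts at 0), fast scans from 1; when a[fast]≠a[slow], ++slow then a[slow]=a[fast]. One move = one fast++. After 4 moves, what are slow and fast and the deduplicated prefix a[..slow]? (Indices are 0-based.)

(s=0,f=1) a[fast]=5≠a[slow]=1 write a[1]=5 → slow++,fast++
(s=1,f=2) a[fast]=5=a[slow] dup → fast++
(s=1,f=3) a[fast]=5=a[slow] dup → fast++
(s=1,f=4) a[fast]=9≠a[slow]=5 write a[2]=9 → slow++,fast++

slow=2, fast=5, prefix=[1, 5, 9]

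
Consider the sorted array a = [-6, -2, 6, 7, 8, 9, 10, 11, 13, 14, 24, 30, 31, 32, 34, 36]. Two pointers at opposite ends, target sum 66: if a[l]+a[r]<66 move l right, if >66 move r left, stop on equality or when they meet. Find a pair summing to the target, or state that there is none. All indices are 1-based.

(30, 36)

l=1 r=16: -6+36=30 <66, l++
l=2 r=16: -2+36=34 <66, l++
l=3 r=16: 6+36=42 <66, l++
l=4 r=16: 7+36=43 <66, l++
l=5 r=16: 8+36=44 <66, l++
l=6 r=16: 9+36=45 <66, l++
l=7 r=16: 10+36=46 <66, l++
l=8 r=16: 11+36=47 <66, l++
l=9 r=16: 13+36=49 <66, l++
l=10 r=16: 14+36=50 <66, l++
l=11 r=16: 24+36=60 <66, l++
l=12 r=16: 30+36=66, found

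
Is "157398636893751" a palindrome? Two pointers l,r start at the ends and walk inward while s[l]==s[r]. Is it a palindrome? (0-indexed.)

l=0 r=14: '1'=='1', l++,r--
l=1 r=13: '5'=='5', l++,r--
l=2 r=12: '7'=='7', l++,r--
l=3 r=11: '3'=='3', l++,r--
l=4 r=10: '9'=='9', l++,r--
l=5 r=9: '8'=='8', l++,r--
l=6 r=8: '6'=='6', l++,r--

palindrome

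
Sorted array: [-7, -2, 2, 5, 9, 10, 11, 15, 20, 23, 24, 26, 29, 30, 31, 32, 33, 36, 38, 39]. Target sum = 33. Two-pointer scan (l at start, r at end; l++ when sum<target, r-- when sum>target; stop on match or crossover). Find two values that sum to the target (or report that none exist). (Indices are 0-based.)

l=0 r=19: -7+39=32 <33, l++
l=1 r=19: -2+39=37 >33, r--
l=1 r=18: -2+38=36 >33, r--
l=1 r=17: -2+36=34 >33, r--
l=1 r=16: -2+33=31 <33, l++
l=2 r=16: 2+33=35 >33, r--
l=2 r=15: 2+32=34 >33, r--
l=2 r=14: 2+31=33, found

(2, 31)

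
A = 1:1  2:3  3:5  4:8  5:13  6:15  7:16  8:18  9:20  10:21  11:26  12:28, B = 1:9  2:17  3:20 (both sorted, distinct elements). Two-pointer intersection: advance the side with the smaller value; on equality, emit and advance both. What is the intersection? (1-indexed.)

intersection = [20]

[i=1,j=1] 1<9 → i++
[i=2,j=1] 3<9 → i++
[i=3,j=1] 5<9 → i++
[i=4,j=1] 8<9 → i++
[i=5,j=1] 13>9 → j++
[i=5,j=2] 13<17 → i++
[i=6,j=2] 15<17 → i++
[i=7,j=2] 16<17 → i++
[i=8,j=2] 18>17 → j++
[i=8,j=3] 18<20 → i++
[i=9,j=3] 20==20 emit → i++,j++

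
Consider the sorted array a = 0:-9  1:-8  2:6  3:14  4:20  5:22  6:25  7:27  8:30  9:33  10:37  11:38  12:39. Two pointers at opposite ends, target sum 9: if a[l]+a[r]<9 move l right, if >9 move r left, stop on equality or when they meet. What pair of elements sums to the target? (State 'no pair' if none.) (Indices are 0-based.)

[0,12] -9+39=30 >9 → r--
[0,11] -9+38=29 >9 → r--
[0,10] -9+37=28 >9 → r--
[0,9] -9+33=24 >9 → r--
[0,8] -9+30=21 >9 → r--
[0,7] -9+27=18 >9 → r--
[0,6] -9+25=16 >9 → r--
[0,5] -9+22=13 >9 → r--
[0,4] -9+20=11 >9 → r--
[0,3] -9+14=5 <9 → l++
[1,3] -8+14=6 <9 → l++
[2,3] 6+14=20 >9 → r--

no pair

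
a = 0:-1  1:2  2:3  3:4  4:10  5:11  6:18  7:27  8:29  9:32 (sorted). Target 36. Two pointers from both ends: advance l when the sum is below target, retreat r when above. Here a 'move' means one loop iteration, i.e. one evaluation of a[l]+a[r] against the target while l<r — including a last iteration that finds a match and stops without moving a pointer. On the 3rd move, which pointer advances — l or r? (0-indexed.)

l

l=0 r=9: -1+32=31 <36, l++
l=1 r=9: 2+32=34 <36, l++
l=2 r=9: 3+32=35 <36, l++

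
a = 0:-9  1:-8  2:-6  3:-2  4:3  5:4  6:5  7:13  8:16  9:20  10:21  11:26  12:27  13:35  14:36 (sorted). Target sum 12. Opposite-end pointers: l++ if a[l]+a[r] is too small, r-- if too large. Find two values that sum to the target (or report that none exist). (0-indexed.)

(-9, 21)

l=0 r=14: -9+36=27 >12, r--
l=0 r=13: -9+35=26 >12, r--
l=0 r=12: -9+27=18 >12, r--
l=0 r=11: -9+26=17 >12, r--
l=0 r=10: -9+21=12, found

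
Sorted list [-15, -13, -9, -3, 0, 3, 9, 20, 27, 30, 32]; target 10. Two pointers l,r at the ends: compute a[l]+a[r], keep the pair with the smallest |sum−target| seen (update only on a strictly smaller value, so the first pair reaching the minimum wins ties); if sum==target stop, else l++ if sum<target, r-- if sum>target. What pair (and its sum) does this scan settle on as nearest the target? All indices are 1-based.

pair (-9, 20) with sum 11 (|Δ|=1)

[1,11] -15+32=17 d=7 * → r--
[1,10] -15+30=15 d=5 * → r--
[1,9] -15+27=12 d=2 * → r--
[1,8] -15+20=5 d=5 → l++
[2,8] -13+20=7 d=3 → l++
[3,8] -9+20=11 d=1 * → r--
[3,7] -9+9=0 d=10 → l++
[4,7] -3+9=6 d=4 → l++
[5,7] 0+9=9 d=1 → l++
[6,7] 3+9=12 d=2 → r--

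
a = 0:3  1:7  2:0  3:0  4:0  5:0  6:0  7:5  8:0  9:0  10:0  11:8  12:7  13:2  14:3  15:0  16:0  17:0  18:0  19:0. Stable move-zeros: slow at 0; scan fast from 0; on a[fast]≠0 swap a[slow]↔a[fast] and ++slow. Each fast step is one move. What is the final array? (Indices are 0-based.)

slow=0 fast=0: a[fast]=3≠0 swap→a[0]=3, slow++,fast++
slow=1 fast=1: a[fast]=7≠0 swap→a[1]=7, slow++,fast++
slow=2 fast=2: a[fast]=0, fast++
slow=2 fast=3: a[fast]=0, fast++
slow=2 fast=4: a[fast]=0, fast++
slow=2 fast=5: a[fast]=0, fast++
slow=2 fast=6: a[fast]=0, fast++
slow=2 fast=7: a[fast]=5≠0 swap→a[2]=5, slow++,fast++
slow=3 fast=8: a[fast]=0, fast++
slow=3 fast=9: a[fast]=0, fast++
slow=3 fast=10: a[fast]=0, fast++
slow=3 fast=11: a[fast]=8≠0 swap→a[3]=8, slow++,fast++
slow=4 fast=12: a[fast]=7≠0 swap→a[4]=7, slow++,fast++
slow=5 fast=13: a[fast]=2≠0 swap→a[5]=2, slow++,fast++
slow=6 fast=14: a[fast]=3≠0 swap→a[6]=3, slow++,fast++
slow=7 fast=15: a[fast]=0, fast++
slow=7 fast=16: a[fast]=0, fast++
slow=7 fast=17: a[fast]=0, fast++
slow=7 fast=18: a[fast]=0, fast++
slow=7 fast=19: a[fast]=0, fast++

[3, 7, 5, 8, 7, 2, 3, 0, 0, 0, 0, 0, 0, 0, 0, 0, 0, 0, 0, 0]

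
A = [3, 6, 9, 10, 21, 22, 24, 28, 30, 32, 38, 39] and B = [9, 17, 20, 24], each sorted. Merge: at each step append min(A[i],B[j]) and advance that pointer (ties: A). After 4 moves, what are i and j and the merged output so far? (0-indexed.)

i=3, j=1, merged so far=[3, 6, 9, 9]

[i=0,j=0] A[i]=3<=B[j]=9 take 3 → i++
[i=1,j=0] A[i]=6<=B[j]=9 take 6 → i++
[i=2,j=0] A[i]=9<=B[j]=9 take 9 → i++
[i=3,j=0] A[i]=10>B[j]=9 take 9 → j++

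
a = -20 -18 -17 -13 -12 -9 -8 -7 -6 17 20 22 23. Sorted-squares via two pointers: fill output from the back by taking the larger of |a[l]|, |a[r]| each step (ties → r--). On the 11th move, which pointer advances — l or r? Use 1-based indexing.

l=1 r=13: |-20|<=|23| out[13]=529, r--
l=1 r=12: |-20|<=|22| out[12]=484, r--
l=1 r=11: |-20|<=|20| out[11]=400, r--
l=1 r=10: |-20|>|17| out[10]=400, l++
l=2 r=10: |-18|>|17| out[9]=324, l++
l=3 r=10: |-17|<=|17| out[8]=289, r--
l=3 r=9: |-17|>|-6| out[7]=289, l++
l=4 r=9: |-13|>|-6| out[6]=169, l++
l=5 r=9: |-12|>|-6| out[5]=144, l++
l=6 r=9: |-9|>|-6| out[4]=81, l++
l=7 r=9: |-8|>|-6| out[3]=64, l++

l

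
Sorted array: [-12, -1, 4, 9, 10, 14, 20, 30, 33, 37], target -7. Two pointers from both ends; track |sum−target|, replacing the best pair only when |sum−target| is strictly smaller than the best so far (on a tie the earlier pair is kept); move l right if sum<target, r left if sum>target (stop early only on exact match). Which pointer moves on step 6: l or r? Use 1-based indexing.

l=1 r=10: -12+37=25 d=32 *, r--
l=1 r=9: -12+33=21 d=28 *, r--
l=1 r=8: -12+30=18 d=25 *, r--
l=1 r=7: -12+20=8 d=15 *, r--
l=1 r=6: -12+14=2 d=9 *, r--
l=1 r=5: -12+10=-2 d=5 *, r--

r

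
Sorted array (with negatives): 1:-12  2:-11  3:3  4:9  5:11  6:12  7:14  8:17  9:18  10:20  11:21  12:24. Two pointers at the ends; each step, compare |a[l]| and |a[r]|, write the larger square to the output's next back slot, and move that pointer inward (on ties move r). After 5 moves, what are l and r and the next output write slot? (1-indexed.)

l=1 r=12: |-12|<=|24| out[12]=576, r--
l=1 r=11: |-12|<=|21| out[11]=441, r--
l=1 r=10: |-12|<=|20| out[10]=400, r--
l=1 r=9: |-12|<=|18| out[9]=324, r--
l=1 r=8: |-12|<=|17| out[8]=289, r--

l=1, r=7, next write slot=7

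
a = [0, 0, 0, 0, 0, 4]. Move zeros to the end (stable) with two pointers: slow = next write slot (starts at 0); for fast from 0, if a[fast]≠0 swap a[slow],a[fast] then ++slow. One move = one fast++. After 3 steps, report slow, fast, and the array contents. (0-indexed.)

slow=0, fast=3, a=[0, 0, 0, 0, 0, 4]

(s=0,f=0) a[fast]=0 → fast++
(s=0,f=1) a[fast]=0 → fast++
(s=0,f=2) a[fast]=0 → fast++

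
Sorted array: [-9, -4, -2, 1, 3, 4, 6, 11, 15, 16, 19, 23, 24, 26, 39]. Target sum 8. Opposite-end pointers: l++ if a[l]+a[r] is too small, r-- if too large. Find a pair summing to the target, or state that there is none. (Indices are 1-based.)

no pair

l=1 r=15: -9+39=30 >8, r--
l=1 r=14: -9+26=17 >8, r--
l=1 r=13: -9+24=15 >8, r--
l=1 r=12: -9+23=14 >8, r--
l=1 r=11: -9+19=10 >8, r--
l=1 r=10: -9+16=7 <8, l++
l=2 r=10: -4+16=12 >8, r--
l=2 r=9: -4+15=11 >8, r--
l=2 r=8: -4+11=7 <8, l++
l=3 r=8: -2+11=9 >8, r--
l=3 r=7: -2+6=4 <8, l++
l=4 r=7: 1+6=7 <8, l++
l=5 r=7: 3+6=9 >8, r--
l=5 r=6: 3+4=7 <8, l++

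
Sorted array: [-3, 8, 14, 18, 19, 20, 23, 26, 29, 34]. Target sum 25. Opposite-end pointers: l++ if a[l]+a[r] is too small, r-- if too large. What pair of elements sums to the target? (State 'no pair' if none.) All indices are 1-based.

no pair

l=1 r=10: -3+34=31 >25, r--
l=1 r=9: -3+29=26 >25, r--
l=1 r=8: -3+26=23 <25, l++
l=2 r=8: 8+26=34 >25, r--
l=2 r=7: 8+23=31 >25, r--
l=2 r=6: 8+20=28 >25, r--
l=2 r=5: 8+19=27 >25, r--
l=2 r=4: 8+18=26 >25, r--
l=2 r=3: 8+14=22 <25, l++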